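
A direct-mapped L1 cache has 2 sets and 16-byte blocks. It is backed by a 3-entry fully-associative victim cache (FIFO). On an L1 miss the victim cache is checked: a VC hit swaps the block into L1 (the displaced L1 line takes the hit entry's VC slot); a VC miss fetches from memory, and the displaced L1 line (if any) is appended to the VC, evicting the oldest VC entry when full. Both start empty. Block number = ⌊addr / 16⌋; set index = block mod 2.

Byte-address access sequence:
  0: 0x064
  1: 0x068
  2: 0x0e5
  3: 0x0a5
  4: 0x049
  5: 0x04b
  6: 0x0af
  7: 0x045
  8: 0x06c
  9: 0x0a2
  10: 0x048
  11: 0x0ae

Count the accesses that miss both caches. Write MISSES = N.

MISSES = 4

  [0] addr=0x64 blk=6 s=0: MISS | VC []
  [1] addr=0x68 blk=6 s=0: L1-HIT | VC []
  [2] addr=0xe5 blk=14 s=0: MISS | VC [6]
  [3] addr=0xa5 blk=10 s=0: MISS | VC [6, 14]
  [4] addr=0x49 blk=4 s=0: MISS | VC [6, 14, 10]
  [5] addr=0x4b blk=4 s=0: L1-HIT | VC [6, 14, 10]
  [6] addr=0xaf blk=10 s=0: VC-HIT | VC [6, 14, 4]
  [7] addr=0x45 blk=4 s=0: VC-HIT | VC [6, 14, 10]
  [8] addr=0x6c blk=6 s=0: VC-HIT | VC [4, 14, 10]
  [9] addr=0xa2 blk=10 s=0: VC-HIT | VC [4, 14, 6]
  [10] addr=0x48 blk=4 s=0: VC-HIT | VC [10, 14, 6]
  [11] addr=0xae blk=10 s=0: VC-HIT | VC [4, 14, 6]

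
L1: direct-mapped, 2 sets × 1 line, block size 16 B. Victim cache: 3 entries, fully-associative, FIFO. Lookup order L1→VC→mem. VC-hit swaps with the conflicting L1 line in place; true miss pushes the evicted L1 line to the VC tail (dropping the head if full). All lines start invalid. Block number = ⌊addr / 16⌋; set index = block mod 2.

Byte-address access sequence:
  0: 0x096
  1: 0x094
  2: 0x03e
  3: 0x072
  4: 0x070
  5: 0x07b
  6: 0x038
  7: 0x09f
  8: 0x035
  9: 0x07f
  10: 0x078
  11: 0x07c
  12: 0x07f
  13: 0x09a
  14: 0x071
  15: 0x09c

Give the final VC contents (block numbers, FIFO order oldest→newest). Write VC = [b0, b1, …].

VC = [7, 3]

0: 0x96 (blk 9, set 1) → MISS  vc=[]
1: 0x94 (blk 9, set 1) → L1-HIT  vc=[]
2: 0x3e (blk 3, set 1) → MISS  vc=[9]
3: 0x72 (blk 7, set 1) → MISS  vc=[9, 3]
4: 0x70 (blk 7, set 1) → L1-HIT  vc=[9, 3]
5: 0x7b (blk 7, set 1) → L1-HIT  vc=[9, 3]
6: 0x38 (blk 3, set 1) → VC-HIT  vc=[9, 7]
7: 0x9f (blk 9, set 1) → VC-HIT  vc=[3, 7]
8: 0x35 (blk 3, set 1) → VC-HIT  vc=[9, 7]
9: 0x7f (blk 7, set 1) → VC-HIT  vc=[9, 3]
10: 0x78 (blk 7, set 1) → L1-HIT  vc=[9, 3]
11: 0x7c (blk 7, set 1) → L1-HIT  vc=[9, 3]
12: 0x7f (blk 7, set 1) → L1-HIT  vc=[9, 3]
13: 0x9a (blk 9, set 1) → VC-HIT  vc=[7, 3]
14: 0x71 (blk 7, set 1) → VC-HIT  vc=[9, 3]
15: 0x9c (blk 9, set 1) → VC-HIT  vc=[7, 3]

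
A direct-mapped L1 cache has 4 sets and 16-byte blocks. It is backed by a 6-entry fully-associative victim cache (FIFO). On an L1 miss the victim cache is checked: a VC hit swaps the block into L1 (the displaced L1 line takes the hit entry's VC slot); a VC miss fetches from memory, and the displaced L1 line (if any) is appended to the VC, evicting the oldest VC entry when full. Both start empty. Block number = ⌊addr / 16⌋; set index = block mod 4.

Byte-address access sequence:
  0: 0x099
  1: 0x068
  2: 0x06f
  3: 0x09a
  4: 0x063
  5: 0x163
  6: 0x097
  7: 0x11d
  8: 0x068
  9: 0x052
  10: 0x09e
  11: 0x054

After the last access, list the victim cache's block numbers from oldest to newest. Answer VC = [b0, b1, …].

#0 0x99→b9/s1 MISS; vc=[]
#1 0x68→b6/s2 MISS; vc=[]
#2 0x6f→b6/s2 L1-HIT; vc=[]
#3 0x9a→b9/s1 L1-HIT; vc=[]
#4 0x63→b6/s2 L1-HIT; vc=[]
#5 0x163→b22/s2 MISS; vc=[6]
#6 0x97→b9/s1 L1-HIT; vc=[6]
#7 0x11d→b17/s1 MISS; vc=[6,9]
#8 0x68→b6/s2 VC-HIT; vc=[22,9]
#9 0x52→b5/s1 MISS; vc=[22,9,17]
#10 0x9e→b9/s1 VC-HIT; vc=[22,5,17]
#11 0x54→b5/s1 VC-HIT; vc=[22,9,17]

VC = [22, 9, 17]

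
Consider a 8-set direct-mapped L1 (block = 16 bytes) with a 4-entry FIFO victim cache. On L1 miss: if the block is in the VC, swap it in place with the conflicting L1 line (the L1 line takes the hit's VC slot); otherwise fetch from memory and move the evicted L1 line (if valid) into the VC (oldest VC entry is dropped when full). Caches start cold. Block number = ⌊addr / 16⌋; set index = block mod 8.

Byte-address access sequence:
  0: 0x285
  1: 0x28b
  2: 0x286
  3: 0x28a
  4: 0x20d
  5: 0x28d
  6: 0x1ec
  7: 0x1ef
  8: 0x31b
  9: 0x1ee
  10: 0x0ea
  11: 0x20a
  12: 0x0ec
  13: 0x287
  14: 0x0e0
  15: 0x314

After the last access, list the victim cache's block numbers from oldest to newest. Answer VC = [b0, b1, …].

  [0] addr=0x285 blk=40 s=0: MISS | VC []
  [1] addr=0x28b blk=40 s=0: L1-HIT | VC []
  [2] addr=0x286 blk=40 s=0: L1-HIT | VC []
  [3] addr=0x28a blk=40 s=0: L1-HIT | VC []
  [4] addr=0x20d blk=32 s=0: MISS | VC [40]
  [5] addr=0x28d blk=40 s=0: VC-HIT | VC [32]
  [6] addr=0x1ec blk=30 s=6: MISS | VC [32]
  [7] addr=0x1ef blk=30 s=6: L1-HIT | VC [32]
  [8] addr=0x31b blk=49 s=1: MISS | VC [32]
  [9] addr=0x1ee blk=30 s=6: L1-HIT | VC [32]
  [10] addr=0xea blk=14 s=6: MISS | VC [32, 30]
  [11] addr=0x20a blk=32 s=0: VC-HIT | VC [40, 30]
  [12] addr=0xec blk=14 s=6: L1-HIT | VC [40, 30]
  [13] addr=0x287 blk=40 s=0: VC-HIT | VC [32, 30]
  [14] addr=0xe0 blk=14 s=6: L1-HIT | VC [32, 30]
  [15] addr=0x314 blk=49 s=1: L1-HIT | VC [32, 30]

VC = [32, 30]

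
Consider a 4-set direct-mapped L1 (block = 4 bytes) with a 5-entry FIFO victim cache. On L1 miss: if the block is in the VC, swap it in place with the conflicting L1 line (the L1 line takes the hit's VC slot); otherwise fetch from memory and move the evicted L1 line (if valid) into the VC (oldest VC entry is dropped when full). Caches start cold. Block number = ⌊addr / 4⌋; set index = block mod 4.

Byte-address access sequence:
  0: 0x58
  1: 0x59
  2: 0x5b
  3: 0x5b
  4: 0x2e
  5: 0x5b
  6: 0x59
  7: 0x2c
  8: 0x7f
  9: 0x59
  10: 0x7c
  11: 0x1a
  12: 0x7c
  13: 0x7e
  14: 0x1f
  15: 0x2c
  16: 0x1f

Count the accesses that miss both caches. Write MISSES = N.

#0 0x58→b22/s2 MISS; vc=[]
#1 0x59→b22/s2 L1-HIT; vc=[]
#2 0x5b→b22/s2 L1-HIT; vc=[]
#3 0x5b→b22/s2 L1-HIT; vc=[]
#4 0x2e→b11/s3 MISS; vc=[]
#5 0x5b→b22/s2 L1-HIT; vc=[]
#6 0x59→b22/s2 L1-HIT; vc=[]
#7 0x2c→b11/s3 L1-HIT; vc=[]
#8 0x7f→b31/s3 MISS; vc=[11]
#9 0x59→b22/s2 L1-HIT; vc=[11]
#10 0x7c→b31/s3 L1-HIT; vc=[11]
#11 0x1a→b6/s2 MISS; vc=[11,22]
#12 0x7c→b31/s3 L1-HIT; vc=[11,22]
#13 0x7e→b31/s3 L1-HIT; vc=[11,22]
#14 0x1f→b7/s3 MISS; vc=[11,22,31]
#15 0x2c→b11/s3 VC-HIT; vc=[7,22,31]
#16 0x1f→b7/s3 VC-HIT; vc=[11,22,31]

MISSES = 5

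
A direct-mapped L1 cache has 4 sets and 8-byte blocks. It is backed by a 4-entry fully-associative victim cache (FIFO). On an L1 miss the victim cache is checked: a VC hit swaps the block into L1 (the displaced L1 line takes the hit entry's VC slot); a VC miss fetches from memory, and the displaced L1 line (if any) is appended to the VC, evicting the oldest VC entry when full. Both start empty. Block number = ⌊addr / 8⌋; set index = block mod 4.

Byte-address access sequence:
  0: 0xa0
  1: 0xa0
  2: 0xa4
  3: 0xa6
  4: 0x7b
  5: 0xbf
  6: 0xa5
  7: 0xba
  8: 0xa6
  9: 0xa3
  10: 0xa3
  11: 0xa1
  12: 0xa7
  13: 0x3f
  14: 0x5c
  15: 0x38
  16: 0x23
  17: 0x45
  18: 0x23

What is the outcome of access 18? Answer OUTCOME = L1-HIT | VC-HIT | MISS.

#0 0xa0→b20/s0 MISS; vc=[]
#1 0xa0→b20/s0 L1-HIT; vc=[]
#2 0xa4→b20/s0 L1-HIT; vc=[]
#3 0xa6→b20/s0 L1-HIT; vc=[]
#4 0x7b→b15/s3 MISS; vc=[]
#5 0xbf→b23/s3 MISS; vc=[15]
#6 0xa5→b20/s0 L1-HIT; vc=[15]
#7 0xba→b23/s3 L1-HIT; vc=[15]
#8 0xa6→b20/s0 L1-HIT; vc=[15]
#9 0xa3→b20/s0 L1-HIT; vc=[15]
#10 0xa3→b20/s0 L1-HIT; vc=[15]
#11 0xa1→b20/s0 L1-HIT; vc=[15]
#12 0xa7→b20/s0 L1-HIT; vc=[15]
#13 0x3f→b7/s3 MISS; vc=[15,23]
#14 0x5c→b11/s3 MISS; vc=[15,23,7]
#15 0x38→b7/s3 VC-HIT; vc=[15,23,11]
#16 0x23→b4/s0 MISS; vc=[15,23,11,20]
#17 0x45→b8/s0 MISS; vc=[23,11,20,4]
#18 0x23→b4/s0 VC-HIT; vc=[23,11,20,8]

OUTCOME = VC-HIT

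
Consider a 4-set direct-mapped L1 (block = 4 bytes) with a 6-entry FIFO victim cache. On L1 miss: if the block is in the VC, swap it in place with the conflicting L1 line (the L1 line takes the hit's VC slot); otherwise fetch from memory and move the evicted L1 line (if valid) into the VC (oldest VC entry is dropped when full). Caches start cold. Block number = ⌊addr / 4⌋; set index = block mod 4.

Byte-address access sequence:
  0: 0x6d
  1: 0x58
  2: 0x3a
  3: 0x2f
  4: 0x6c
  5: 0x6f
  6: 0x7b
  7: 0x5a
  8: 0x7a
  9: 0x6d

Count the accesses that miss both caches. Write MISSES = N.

MISSES = 5

  [0] addr=0x6d blk=27 s=3: MISS | VC []
  [1] addr=0x58 blk=22 s=2: MISS | VC []
  [2] addr=0x3a blk=14 s=2: MISS | VC [22]
  [3] addr=0x2f blk=11 s=3: MISS | VC [22, 27]
  [4] addr=0x6c blk=27 s=3: VC-HIT | VC [22, 11]
  [5] addr=0x6f blk=27 s=3: L1-HIT | VC [22, 11]
  [6] addr=0x7b blk=30 s=2: MISS | VC [22, 11, 14]
  [7] addr=0x5a blk=22 s=2: VC-HIT | VC [30, 11, 14]
  [8] addr=0x7a blk=30 s=2: VC-HIT | VC [22, 11, 14]
  [9] addr=0x6d blk=27 s=3: L1-HIT | VC [22, 11, 14]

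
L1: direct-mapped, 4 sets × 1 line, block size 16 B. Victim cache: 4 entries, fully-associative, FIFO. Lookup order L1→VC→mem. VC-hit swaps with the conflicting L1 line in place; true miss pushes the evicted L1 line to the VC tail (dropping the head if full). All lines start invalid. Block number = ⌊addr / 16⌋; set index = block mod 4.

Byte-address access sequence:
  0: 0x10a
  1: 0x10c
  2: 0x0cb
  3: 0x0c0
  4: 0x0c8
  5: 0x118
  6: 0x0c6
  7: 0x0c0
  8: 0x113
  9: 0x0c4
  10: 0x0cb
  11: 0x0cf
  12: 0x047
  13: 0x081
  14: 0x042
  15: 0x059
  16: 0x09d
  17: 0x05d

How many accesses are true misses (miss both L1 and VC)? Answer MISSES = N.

MISSES = 7

0: 0x10a (blk 16, set 0) → MISS  vc=[]
1: 0x10c (blk 16, set 0) → L1-HIT  vc=[]
2: 0xcb (blk 12, set 0) → MISS  vc=[16]
3: 0xc0 (blk 12, set 0) → L1-HIT  vc=[16]
4: 0xc8 (blk 12, set 0) → L1-HIT  vc=[16]
5: 0x118 (blk 17, set 1) → MISS  vc=[16]
6: 0xc6 (blk 12, set 0) → L1-HIT  vc=[16]
7: 0xc0 (blk 12, set 0) → L1-HIT  vc=[16]
8: 0x113 (blk 17, set 1) → L1-HIT  vc=[16]
9: 0xc4 (blk 12, set 0) → L1-HIT  vc=[16]
10: 0xcb (blk 12, set 0) → L1-HIT  vc=[16]
11: 0xcf (blk 12, set 0) → L1-HIT  vc=[16]
12: 0x47 (blk 4, set 0) → MISS  vc=[16, 12]
13: 0x81 (blk 8, set 0) → MISS  vc=[16, 12, 4]
14: 0x42 (blk 4, set 0) → VC-HIT  vc=[16, 12, 8]
15: 0x59 (blk 5, set 1) → MISS  vc=[16, 12, 8, 17]
16: 0x9d (blk 9, set 1) → MISS  vc=[12, 8, 17, 5]
17: 0x5d (blk 5, set 1) → VC-HIT  vc=[12, 8, 17, 9]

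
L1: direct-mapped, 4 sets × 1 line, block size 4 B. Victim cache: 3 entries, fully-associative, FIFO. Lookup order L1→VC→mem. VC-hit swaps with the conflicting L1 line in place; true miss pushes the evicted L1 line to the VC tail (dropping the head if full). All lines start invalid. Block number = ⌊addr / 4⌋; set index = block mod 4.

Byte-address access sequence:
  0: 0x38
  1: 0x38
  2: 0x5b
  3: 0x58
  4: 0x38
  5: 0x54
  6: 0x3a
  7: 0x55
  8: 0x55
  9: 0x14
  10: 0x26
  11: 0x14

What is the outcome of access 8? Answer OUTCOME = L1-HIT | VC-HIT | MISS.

0: 0x38 (blk 14, set 2) → MISS  vc=[]
1: 0x38 (blk 14, set 2) → L1-HIT  vc=[]
2: 0x5b (blk 22, set 2) → MISS  vc=[14]
3: 0x58 (blk 22, set 2) → L1-HIT  vc=[14]
4: 0x38 (blk 14, set 2) → VC-HIT  vc=[22]
5: 0x54 (blk 21, set 1) → MISS  vc=[22]
6: 0x3a (blk 14, set 2) → L1-HIT  vc=[22]
7: 0x55 (blk 21, set 1) → L1-HIT  vc=[22]
8: 0x55 (blk 21, set 1) → L1-HIT  vc=[22]
9: 0x14 (blk 5, set 1) → MISS  vc=[22, 21]
10: 0x26 (blk 9, set 1) → MISS  vc=[22, 21, 5]
11: 0x14 (blk 5, set 1) → VC-HIT  vc=[22, 21, 9]

OUTCOME = L1-HIT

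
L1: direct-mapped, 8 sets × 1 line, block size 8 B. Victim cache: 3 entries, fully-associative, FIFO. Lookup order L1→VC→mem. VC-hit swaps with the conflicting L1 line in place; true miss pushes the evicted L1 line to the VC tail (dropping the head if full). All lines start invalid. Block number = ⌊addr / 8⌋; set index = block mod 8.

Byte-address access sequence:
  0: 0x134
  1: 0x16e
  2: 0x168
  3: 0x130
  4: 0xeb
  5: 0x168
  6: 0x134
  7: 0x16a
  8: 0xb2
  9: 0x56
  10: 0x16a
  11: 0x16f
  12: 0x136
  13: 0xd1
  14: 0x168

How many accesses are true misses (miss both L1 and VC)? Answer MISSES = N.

0: 0x134 (blk 38, set 6) → MISS  vc=[]
1: 0x16e (blk 45, set 5) → MISS  vc=[]
2: 0x168 (blk 45, set 5) → L1-HIT  vc=[]
3: 0x130 (blk 38, set 6) → L1-HIT  vc=[]
4: 0xeb (blk 29, set 5) → MISS  vc=[45]
5: 0x168 (blk 45, set 5) → VC-HIT  vc=[29]
6: 0x134 (blk 38, set 6) → L1-HIT  vc=[29]
7: 0x16a (blk 45, set 5) → L1-HIT  vc=[29]
8: 0xb2 (blk 22, set 6) → MISS  vc=[29, 38]
9: 0x56 (blk 10, set 2) → MISS  vc=[29, 38]
10: 0x16a (blk 45, set 5) → L1-HIT  vc=[29, 38]
11: 0x16f (blk 45, set 5) → L1-HIT  vc=[29, 38]
12: 0x136 (blk 38, set 6) → VC-HIT  vc=[29, 22]
13: 0xd1 (blk 26, set 2) → MISS  vc=[29, 22, 10]
14: 0x168 (blk 45, set 5) → L1-HIT  vc=[29, 22, 10]

MISSES = 6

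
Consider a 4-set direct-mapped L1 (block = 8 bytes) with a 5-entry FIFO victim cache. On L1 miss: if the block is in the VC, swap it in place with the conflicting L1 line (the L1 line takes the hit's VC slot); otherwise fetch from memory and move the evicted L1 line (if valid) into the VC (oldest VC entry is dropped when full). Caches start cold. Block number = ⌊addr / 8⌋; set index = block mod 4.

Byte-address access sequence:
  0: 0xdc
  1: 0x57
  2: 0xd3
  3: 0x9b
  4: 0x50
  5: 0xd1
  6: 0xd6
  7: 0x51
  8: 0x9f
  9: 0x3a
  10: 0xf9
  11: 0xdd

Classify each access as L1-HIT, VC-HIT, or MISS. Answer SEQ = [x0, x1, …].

SEQ = [MISS, MISS, MISS, MISS, VC-HIT, VC-HIT, L1-HIT, VC-HIT, L1-HIT, MISS, MISS, VC-HIT]

  [0] addr=0xdc blk=27 s=3: MISS | VC []
  [1] addr=0x57 blk=10 s=2: MISS | VC []
  [2] addr=0xd3 blk=26 s=2: MISS | VC [10]
  [3] addr=0x9b blk=19 s=3: MISS | VC [10, 27]
  [4] addr=0x50 blk=10 s=2: VC-HIT | VC [26, 27]
  [5] addr=0xd1 blk=26 s=2: VC-HIT | VC [10, 27]
  [6] addr=0xd6 blk=26 s=2: L1-HIT | VC [10, 27]
  [7] addr=0x51 blk=10 s=2: VC-HIT | VC [26, 27]
  [8] addr=0x9f blk=19 s=3: L1-HIT | VC [26, 27]
  [9] addr=0x3a blk=7 s=3: MISS | VC [26, 27, 19]
  [10] addr=0xf9 blk=31 s=3: MISS | VC [26, 27, 19, 7]
  [11] addr=0xdd blk=27 s=3: VC-HIT | VC [26, 31, 19, 7]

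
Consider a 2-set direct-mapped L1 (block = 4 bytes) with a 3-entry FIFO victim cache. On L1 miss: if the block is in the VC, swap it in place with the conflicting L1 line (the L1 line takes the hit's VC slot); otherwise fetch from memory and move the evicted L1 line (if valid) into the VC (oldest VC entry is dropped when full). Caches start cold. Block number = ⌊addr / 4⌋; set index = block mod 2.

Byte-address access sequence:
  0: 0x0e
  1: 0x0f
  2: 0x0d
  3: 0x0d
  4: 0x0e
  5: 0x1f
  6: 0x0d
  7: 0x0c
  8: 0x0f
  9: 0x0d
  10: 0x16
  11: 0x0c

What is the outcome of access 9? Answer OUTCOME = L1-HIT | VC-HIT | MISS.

0: 0xe (blk 3, set 1) → MISS  vc=[]
1: 0xf (blk 3, set 1) → L1-HIT  vc=[]
2: 0xd (blk 3, set 1) → L1-HIT  vc=[]
3: 0xd (blk 3, set 1) → L1-HIT  vc=[]
4: 0xe (blk 3, set 1) → L1-HIT  vc=[]
5: 0x1f (blk 7, set 1) → MISS  vc=[3]
6: 0xd (blk 3, set 1) → VC-HIT  vc=[7]
7: 0xc (blk 3, set 1) → L1-HIT  vc=[7]
8: 0xf (blk 3, set 1) → L1-HIT  vc=[7]
9: 0xd (blk 3, set 1) → L1-HIT  vc=[7]
10: 0x16 (blk 5, set 1) → MISS  vc=[7, 3]
11: 0xc (blk 3, set 1) → VC-HIT  vc=[7, 5]

OUTCOME = L1-HIT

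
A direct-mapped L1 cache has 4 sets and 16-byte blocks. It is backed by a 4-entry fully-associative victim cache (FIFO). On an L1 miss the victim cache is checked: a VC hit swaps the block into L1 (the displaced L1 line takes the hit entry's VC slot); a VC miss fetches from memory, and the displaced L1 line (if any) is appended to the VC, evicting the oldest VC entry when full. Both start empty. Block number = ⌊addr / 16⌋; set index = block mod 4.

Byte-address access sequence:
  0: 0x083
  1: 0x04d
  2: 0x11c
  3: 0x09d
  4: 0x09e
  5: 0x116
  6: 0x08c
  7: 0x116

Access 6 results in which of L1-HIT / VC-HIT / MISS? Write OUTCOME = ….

  [0] addr=0x83 blk=8 s=0: MISS | VC []
  [1] addr=0x4d blk=4 s=0: MISS | VC [8]
  [2] addr=0x11c blk=17 s=1: MISS | VC [8]
  [3] addr=0x9d blk=9 s=1: MISS | VC [8, 17]
  [4] addr=0x9e blk=9 s=1: L1-HIT | VC [8, 17]
  [5] addr=0x116 blk=17 s=1: VC-HIT | VC [8, 9]
  [6] addr=0x8c blk=8 s=0: VC-HIT | VC [4, 9]
  [7] addr=0x116 blk=17 s=1: L1-HIT | VC [4, 9]

OUTCOME = VC-HIT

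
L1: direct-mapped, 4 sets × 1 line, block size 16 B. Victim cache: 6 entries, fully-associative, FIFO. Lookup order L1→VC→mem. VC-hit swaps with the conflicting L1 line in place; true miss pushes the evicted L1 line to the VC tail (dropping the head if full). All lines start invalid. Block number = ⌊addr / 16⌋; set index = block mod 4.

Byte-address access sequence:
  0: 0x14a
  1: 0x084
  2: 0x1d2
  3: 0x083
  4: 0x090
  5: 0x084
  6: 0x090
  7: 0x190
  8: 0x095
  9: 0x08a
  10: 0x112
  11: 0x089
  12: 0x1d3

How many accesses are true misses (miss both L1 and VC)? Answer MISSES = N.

  [0] addr=0x14a blk=20 s=0: MISS | VC []
  [1] addr=0x84 blk=8 s=0: MISS | VC [20]
  [2] addr=0x1d2 blk=29 s=1: MISS | VC [20]
  [3] addr=0x83 blk=8 s=0: L1-HIT | VC [20]
  [4] addr=0x90 blk=9 s=1: MISS | VC [20, 29]
  [5] addr=0x84 blk=8 s=0: L1-HIT | VC [20, 29]
  [6] addr=0x90 blk=9 s=1: L1-HIT | VC [20, 29]
  [7] addr=0x190 blk=25 s=1: MISS | VC [20, 29, 9]
  [8] addr=0x95 blk=9 s=1: VC-HIT | VC [20, 29, 25]
  [9] addr=0x8a blk=8 s=0: L1-HIT | VC [20, 29, 25]
  [10] addr=0x112 blk=17 s=1: MISS | VC [20, 29, 25, 9]
  [11] addr=0x89 blk=8 s=0: L1-HIT | VC [20, 29, 25, 9]
  [12] addr=0x1d3 blk=29 s=1: VC-HIT | VC [20, 17, 25, 9]

MISSES = 6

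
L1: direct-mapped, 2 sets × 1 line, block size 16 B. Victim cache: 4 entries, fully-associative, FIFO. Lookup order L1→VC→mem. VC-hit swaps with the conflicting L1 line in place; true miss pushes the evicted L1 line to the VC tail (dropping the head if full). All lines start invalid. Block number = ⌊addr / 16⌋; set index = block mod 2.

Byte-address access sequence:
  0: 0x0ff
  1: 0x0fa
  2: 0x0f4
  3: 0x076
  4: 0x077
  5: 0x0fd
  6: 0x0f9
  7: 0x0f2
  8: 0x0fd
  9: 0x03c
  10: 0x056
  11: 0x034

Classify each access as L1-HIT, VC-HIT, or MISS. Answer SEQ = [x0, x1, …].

SEQ = [MISS, L1-HIT, L1-HIT, MISS, L1-HIT, VC-HIT, L1-HIT, L1-HIT, L1-HIT, MISS, MISS, VC-HIT]

0: 0xff (blk 15, set 1) → MISS  vc=[]
1: 0xfa (blk 15, set 1) → L1-HIT  vc=[]
2: 0xf4 (blk 15, set 1) → L1-HIT  vc=[]
3: 0x76 (blk 7, set 1) → MISS  vc=[15]
4: 0x77 (blk 7, set 1) → L1-HIT  vc=[15]
5: 0xfd (blk 15, set 1) → VC-HIT  vc=[7]
6: 0xf9 (blk 15, set 1) → L1-HIT  vc=[7]
7: 0xf2 (blk 15, set 1) → L1-HIT  vc=[7]
8: 0xfd (blk 15, set 1) → L1-HIT  vc=[7]
9: 0x3c (blk 3, set 1) → MISS  vc=[7, 15]
10: 0x56 (blk 5, set 1) → MISS  vc=[7, 15, 3]
11: 0x34 (blk 3, set 1) → VC-HIT  vc=[7, 15, 5]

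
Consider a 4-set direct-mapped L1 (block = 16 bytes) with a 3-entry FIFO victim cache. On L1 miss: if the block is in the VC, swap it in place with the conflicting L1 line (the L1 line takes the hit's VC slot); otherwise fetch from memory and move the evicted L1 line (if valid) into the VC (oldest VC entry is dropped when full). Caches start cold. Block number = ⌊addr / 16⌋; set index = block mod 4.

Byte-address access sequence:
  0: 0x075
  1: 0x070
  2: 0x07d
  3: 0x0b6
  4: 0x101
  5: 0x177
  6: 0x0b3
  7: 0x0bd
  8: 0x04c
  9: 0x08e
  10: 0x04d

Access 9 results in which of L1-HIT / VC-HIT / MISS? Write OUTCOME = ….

#0 0x75→b7/s3 MISS; vc=[]
#1 0x70→b7/s3 L1-HIT; vc=[]
#2 0x7d→b7/s3 L1-HIT; vc=[]
#3 0xb6→b11/s3 MISS; vc=[7]
#4 0x101→b16/s0 MISS; vc=[7]
#5 0x177→b23/s3 MISS; vc=[7,11]
#6 0xb3→b11/s3 VC-HIT; vc=[7,23]
#7 0xbd→b11/s3 L1-HIT; vc=[7,23]
#8 0x4c→b4/s0 MISS; vc=[7,23,16]
#9 0x8e→b8/s0 MISS; vc=[23,16,4]
#10 0x4d→b4/s0 VC-HIT; vc=[23,16,8]

OUTCOME = MISS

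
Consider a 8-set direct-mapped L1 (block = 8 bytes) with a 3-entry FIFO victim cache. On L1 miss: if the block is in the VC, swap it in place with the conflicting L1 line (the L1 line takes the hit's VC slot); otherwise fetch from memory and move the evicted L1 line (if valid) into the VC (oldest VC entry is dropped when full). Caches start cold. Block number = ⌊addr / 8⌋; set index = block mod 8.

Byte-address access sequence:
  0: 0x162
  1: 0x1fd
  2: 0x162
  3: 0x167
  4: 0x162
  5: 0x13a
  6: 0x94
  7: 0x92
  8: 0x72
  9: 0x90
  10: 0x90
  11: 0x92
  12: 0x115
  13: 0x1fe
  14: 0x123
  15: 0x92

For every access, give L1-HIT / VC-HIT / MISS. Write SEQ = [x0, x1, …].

SEQ = [MISS, MISS, L1-HIT, L1-HIT, L1-HIT, MISS, MISS, L1-HIT, MISS, L1-HIT, L1-HIT, L1-HIT, MISS, VC-HIT, MISS, VC-HIT]

  [0] addr=0x162 blk=44 s=4: MISS | VC []
  [1] addr=0x1fd blk=63 s=7: MISS | VC []
  [2] addr=0x162 blk=44 s=4: L1-HIT | VC []
  [3] addr=0x167 blk=44 s=4: L1-HIT | VC []
  [4] addr=0x162 blk=44 s=4: L1-HIT | VC []
  [5] addr=0x13a blk=39 s=7: MISS | VC [63]
  [6] addr=0x94 blk=18 s=2: MISS | VC [63]
  [7] addr=0x92 blk=18 s=2: L1-HIT | VC [63]
  [8] addr=0x72 blk=14 s=6: MISS | VC [63]
  [9] addr=0x90 blk=18 s=2: L1-HIT | VC [63]
  [10] addr=0x90 blk=18 s=2: L1-HIT | VC [63]
  [11] addr=0x92 blk=18 s=2: L1-HIT | VC [63]
  [12] addr=0x115 blk=34 s=2: MISS | VC [63, 18]
  [13] addr=0x1fe blk=63 s=7: VC-HIT | VC [39, 18]
  [14] addr=0x123 blk=36 s=4: MISS | VC [39, 18, 44]
  [15] addr=0x92 blk=18 s=2: VC-HIT | VC [39, 34, 44]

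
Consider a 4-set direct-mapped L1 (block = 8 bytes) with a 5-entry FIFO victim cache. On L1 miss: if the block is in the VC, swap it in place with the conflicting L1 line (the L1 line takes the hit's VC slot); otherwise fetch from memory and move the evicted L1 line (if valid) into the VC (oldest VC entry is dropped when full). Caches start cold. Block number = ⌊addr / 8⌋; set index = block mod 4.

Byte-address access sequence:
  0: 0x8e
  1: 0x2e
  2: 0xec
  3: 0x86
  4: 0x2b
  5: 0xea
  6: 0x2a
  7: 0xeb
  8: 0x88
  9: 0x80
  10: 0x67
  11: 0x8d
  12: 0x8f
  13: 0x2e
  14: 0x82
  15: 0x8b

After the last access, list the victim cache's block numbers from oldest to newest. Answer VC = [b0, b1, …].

VC = [29, 5, 12]

  [0] addr=0x8e blk=17 s=1: MISS | VC []
  [1] addr=0x2e blk=5 s=1: MISS | VC [17]
  [2] addr=0xec blk=29 s=1: MISS | VC [17, 5]
  [3] addr=0x86 blk=16 s=0: MISS | VC [17, 5]
  [4] addr=0x2b blk=5 s=1: VC-HIT | VC [17, 29]
  [5] addr=0xea blk=29 s=1: VC-HIT | VC [17, 5]
  [6] addr=0x2a blk=5 s=1: VC-HIT | VC [17, 29]
  [7] addr=0xeb blk=29 s=1: VC-HIT | VC [17, 5]
  [8] addr=0x88 blk=17 s=1: VC-HIT | VC [29, 5]
  [9] addr=0x80 blk=16 s=0: L1-HIT | VC [29, 5]
  [10] addr=0x67 blk=12 s=0: MISS | VC [29, 5, 16]
  [11] addr=0x8d blk=17 s=1: L1-HIT | VC [29, 5, 16]
  [12] addr=0x8f blk=17 s=1: L1-HIT | VC [29, 5, 16]
  [13] addr=0x2e blk=5 s=1: VC-HIT | VC [29, 17, 16]
  [14] addr=0x82 blk=16 s=0: VC-HIT | VC [29, 17, 12]
  [15] addr=0x8b blk=17 s=1: VC-HIT | VC [29, 5, 12]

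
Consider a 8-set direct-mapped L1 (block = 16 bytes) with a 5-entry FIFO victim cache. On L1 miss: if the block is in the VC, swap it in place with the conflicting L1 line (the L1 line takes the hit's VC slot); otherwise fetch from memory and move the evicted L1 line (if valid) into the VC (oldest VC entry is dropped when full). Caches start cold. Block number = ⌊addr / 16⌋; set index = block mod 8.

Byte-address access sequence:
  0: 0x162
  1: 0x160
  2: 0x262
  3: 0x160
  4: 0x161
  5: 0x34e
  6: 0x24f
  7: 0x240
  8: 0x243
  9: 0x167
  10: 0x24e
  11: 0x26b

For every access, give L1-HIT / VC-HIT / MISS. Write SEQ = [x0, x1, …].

0: 0x162 (blk 22, set 6) → MISS  vc=[]
1: 0x160 (blk 22, set 6) → L1-HIT  vc=[]
2: 0x262 (blk 38, set 6) → MISS  vc=[22]
3: 0x160 (blk 22, set 6) → VC-HIT  vc=[38]
4: 0x161 (blk 22, set 6) → L1-HIT  vc=[38]
5: 0x34e (blk 52, set 4) → MISS  vc=[38]
6: 0x24f (blk 36, set 4) → MISS  vc=[38, 52]
7: 0x240 (blk 36, set 4) → L1-HIT  vc=[38, 52]
8: 0x243 (blk 36, set 4) → L1-HIT  vc=[38, 52]
9: 0x167 (blk 22, set 6) → L1-HIT  vc=[38, 52]
10: 0x24e (blk 36, set 4) → L1-HIT  vc=[38, 52]
11: 0x26b (blk 38, set 6) → VC-HIT  vc=[22, 52]

SEQ = [MISS, L1-HIT, MISS, VC-HIT, L1-HIT, MISS, MISS, L1-HIT, L1-HIT, L1-HIT, L1-HIT, VC-HIT]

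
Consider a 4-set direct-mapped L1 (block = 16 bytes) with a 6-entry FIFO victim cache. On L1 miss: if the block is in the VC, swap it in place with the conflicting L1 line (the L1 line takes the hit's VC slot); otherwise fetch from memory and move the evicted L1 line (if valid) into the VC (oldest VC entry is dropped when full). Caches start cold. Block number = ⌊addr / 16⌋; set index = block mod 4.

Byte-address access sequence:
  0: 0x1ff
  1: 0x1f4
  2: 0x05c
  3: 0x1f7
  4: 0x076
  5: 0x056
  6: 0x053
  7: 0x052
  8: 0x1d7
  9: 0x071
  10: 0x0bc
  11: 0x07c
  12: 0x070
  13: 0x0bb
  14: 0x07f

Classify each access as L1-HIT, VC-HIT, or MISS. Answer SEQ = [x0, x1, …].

  [0] addr=0x1ff blk=31 s=3: MISS | VC []
  [1] addr=0x1f4 blk=31 s=3: L1-HIT | VC []
  [2] addr=0x5c blk=5 s=1: MISS | VC []
  [3] addr=0x1f7 blk=31 s=3: L1-HIT | VC []
  [4] addr=0x76 blk=7 s=3: MISS | VC [31]
  [5] addr=0x56 blk=5 s=1: L1-HIT | VC [31]
  [6] addr=0x53 blk=5 s=1: L1-HIT | VC [31]
  [7] addr=0x52 blk=5 s=1: L1-HIT | VC [31]
  [8] addr=0x1d7 blk=29 s=1: MISS | VC [31, 5]
  [9] addr=0x71 blk=7 s=3: L1-HIT | VC [31, 5]
  [10] addr=0xbc blk=11 s=3: MISS | VC [31, 5, 7]
  [11] addr=0x7c blk=7 s=3: VC-HIT | VC [31, 5, 11]
  [12] addr=0x70 blk=7 s=3: L1-HIT | VC [31, 5, 11]
  [13] addr=0xbb blk=11 s=3: VC-HIT | VC [31, 5, 7]
  [14] addr=0x7f blk=7 s=3: VC-HIT | VC [31, 5, 11]

SEQ = [MISS, L1-HIT, MISS, L1-HIT, MISS, L1-HIT, L1-HIT, L1-HIT, MISS, L1-HIT, MISS, VC-HIT, L1-HIT, VC-HIT, VC-HIT]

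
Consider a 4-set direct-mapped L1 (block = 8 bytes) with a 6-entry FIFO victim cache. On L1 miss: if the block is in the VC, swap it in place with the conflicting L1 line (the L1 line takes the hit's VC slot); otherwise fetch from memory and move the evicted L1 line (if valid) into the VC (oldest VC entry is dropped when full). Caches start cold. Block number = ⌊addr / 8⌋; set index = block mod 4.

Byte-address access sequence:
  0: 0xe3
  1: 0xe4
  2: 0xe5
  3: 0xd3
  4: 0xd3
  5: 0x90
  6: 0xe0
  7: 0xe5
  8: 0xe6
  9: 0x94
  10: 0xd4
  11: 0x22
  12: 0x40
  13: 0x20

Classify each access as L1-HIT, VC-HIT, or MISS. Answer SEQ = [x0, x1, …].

#0 0xe3→b28/s0 MISS; vc=[]
#1 0xe4→b28/s0 L1-HIT; vc=[]
#2 0xe5→b28/s0 L1-HIT; vc=[]
#3 0xd3→b26/s2 MISS; vc=[]
#4 0xd3→b26/s2 L1-HIT; vc=[]
#5 0x90→b18/s2 MISS; vc=[26]
#6 0xe0→b28/s0 L1-HIT; vc=[26]
#7 0xe5→b28/s0 L1-HIT; vc=[26]
#8 0xe6→b28/s0 L1-HIT; vc=[26]
#9 0x94→b18/s2 L1-HIT; vc=[26]
#10 0xd4→b26/s2 VC-HIT; vc=[18]
#11 0x22→b4/s0 MISS; vc=[18,28]
#12 0x40→b8/s0 MISS; vc=[18,28,4]
#13 0x20→b4/s0 VC-HIT; vc=[18,28,8]

SEQ = [MISS, L1-HIT, L1-HIT, MISS, L1-HIT, MISS, L1-HIT, L1-HIT, L1-HIT, L1-HIT, VC-HIT, MISS, MISS, VC-HIT]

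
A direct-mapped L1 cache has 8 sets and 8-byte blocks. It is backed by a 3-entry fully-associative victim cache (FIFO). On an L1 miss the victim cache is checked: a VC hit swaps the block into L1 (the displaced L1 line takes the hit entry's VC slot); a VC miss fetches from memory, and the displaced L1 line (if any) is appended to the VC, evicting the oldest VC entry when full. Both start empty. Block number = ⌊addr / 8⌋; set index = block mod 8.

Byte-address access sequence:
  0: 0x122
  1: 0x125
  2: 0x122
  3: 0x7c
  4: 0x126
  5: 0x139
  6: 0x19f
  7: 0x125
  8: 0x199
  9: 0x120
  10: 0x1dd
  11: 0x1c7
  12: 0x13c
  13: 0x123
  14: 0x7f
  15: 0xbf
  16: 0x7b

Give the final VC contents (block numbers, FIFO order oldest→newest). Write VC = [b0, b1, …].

#0 0x122→b36/s4 MISS; vc=[]
#1 0x125→b36/s4 L1-HIT; vc=[]
#2 0x122→b36/s4 L1-HIT; vc=[]
#3 0x7c→b15/s7 MISS; vc=[]
#4 0x126→b36/s4 L1-HIT; vc=[]
#5 0x139→b39/s7 MISS; vc=[15]
#6 0x19f→b51/s3 MISS; vc=[15]
#7 0x125→b36/s4 L1-HIT; vc=[15]
#8 0x199→b51/s3 L1-HIT; vc=[15]
#9 0x120→b36/s4 L1-HIT; vc=[15]
#10 0x1dd→b59/s3 MISS; vc=[15,51]
#11 0x1c7→b56/s0 MISS; vc=[15,51]
#12 0x13c→b39/s7 L1-HIT; vc=[15,51]
#13 0x123→b36/s4 L1-HIT; vc=[15,51]
#14 0x7f→b15/s7 VC-HIT; vc=[39,51]
#15 0xbf→b23/s7 MISS; vc=[39,51,15]
#16 0x7b→b15/s7 VC-HIT; vc=[39,51,23]

VC = [39, 51, 23]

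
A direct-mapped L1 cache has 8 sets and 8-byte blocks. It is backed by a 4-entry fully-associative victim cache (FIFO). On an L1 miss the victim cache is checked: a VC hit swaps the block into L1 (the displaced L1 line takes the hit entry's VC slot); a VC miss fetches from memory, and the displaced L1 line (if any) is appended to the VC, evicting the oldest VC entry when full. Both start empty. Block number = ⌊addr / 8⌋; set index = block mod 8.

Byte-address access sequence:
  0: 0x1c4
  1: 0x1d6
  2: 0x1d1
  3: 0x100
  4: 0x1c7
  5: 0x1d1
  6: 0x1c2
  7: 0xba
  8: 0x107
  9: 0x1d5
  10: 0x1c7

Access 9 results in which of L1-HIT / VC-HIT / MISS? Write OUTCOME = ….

OUTCOME = L1-HIT

  [0] addr=0x1c4 blk=56 s=0: MISS | VC []
  [1] addr=0x1d6 blk=58 s=2: MISS | VC []
  [2] addr=0x1d1 blk=58 s=2: L1-HIT | VC []
  [3] addr=0x100 blk=32 s=0: MISS | VC [56]
  [4] addr=0x1c7 blk=56 s=0: VC-HIT | VC [32]
  [5] addr=0x1d1 blk=58 s=2: L1-HIT | VC [32]
  [6] addr=0x1c2 blk=56 s=0: L1-HIT | VC [32]
  [7] addr=0xba blk=23 s=7: MISS | VC [32]
  [8] addr=0x107 blk=32 s=0: VC-HIT | VC [56]
  [9] addr=0x1d5 blk=58 s=2: L1-HIT | VC [56]
  [10] addr=0x1c7 blk=56 s=0: VC-HIT | VC [32]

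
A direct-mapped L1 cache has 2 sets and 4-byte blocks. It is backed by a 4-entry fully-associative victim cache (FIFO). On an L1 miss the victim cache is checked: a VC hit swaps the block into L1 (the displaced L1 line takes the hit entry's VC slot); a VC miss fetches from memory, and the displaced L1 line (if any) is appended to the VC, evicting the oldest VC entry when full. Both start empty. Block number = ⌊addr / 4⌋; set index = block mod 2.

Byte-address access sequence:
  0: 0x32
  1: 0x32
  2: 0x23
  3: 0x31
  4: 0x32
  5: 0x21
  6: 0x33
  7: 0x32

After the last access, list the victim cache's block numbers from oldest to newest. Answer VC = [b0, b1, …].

VC = [8]

0: 0x32 (blk 12, set 0) → MISS  vc=[]
1: 0x32 (blk 12, set 0) → L1-HIT  vc=[]
2: 0x23 (blk 8, set 0) → MISS  vc=[12]
3: 0x31 (blk 12, set 0) → VC-HIT  vc=[8]
4: 0x32 (blk 12, set 0) → L1-HIT  vc=[8]
5: 0x21 (blk 8, set 0) → VC-HIT  vc=[12]
6: 0x33 (blk 12, set 0) → VC-HIT  vc=[8]
7: 0x32 (blk 12, set 0) → L1-HIT  vc=[8]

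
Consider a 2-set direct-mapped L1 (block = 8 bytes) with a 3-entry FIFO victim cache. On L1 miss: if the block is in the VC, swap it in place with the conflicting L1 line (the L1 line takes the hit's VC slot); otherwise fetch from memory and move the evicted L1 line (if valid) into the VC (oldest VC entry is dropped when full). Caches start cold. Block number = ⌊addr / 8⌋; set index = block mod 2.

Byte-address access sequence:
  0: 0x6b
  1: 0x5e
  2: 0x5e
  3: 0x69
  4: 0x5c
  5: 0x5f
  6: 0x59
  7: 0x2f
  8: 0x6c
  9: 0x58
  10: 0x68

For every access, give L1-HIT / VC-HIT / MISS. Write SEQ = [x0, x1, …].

SEQ = [MISS, MISS, L1-HIT, VC-HIT, VC-HIT, L1-HIT, L1-HIT, MISS, VC-HIT, VC-HIT, VC-HIT]

#0 0x6b→b13/s1 MISS; vc=[]
#1 0x5e→b11/s1 MISS; vc=[13]
#2 0x5e→b11/s1 L1-HIT; vc=[13]
#3 0x69→b13/s1 VC-HIT; vc=[11]
#4 0x5c→b11/s1 VC-HIT; vc=[13]
#5 0x5f→b11/s1 L1-HIT; vc=[13]
#6 0x59→b11/s1 L1-HIT; vc=[13]
#7 0x2f→b5/s1 MISS; vc=[13,11]
#8 0x6c→b13/s1 VC-HIT; vc=[5,11]
#9 0x58→b11/s1 VC-HIT; vc=[5,13]
#10 0x68→b13/s1 VC-HIT; vc=[5,11]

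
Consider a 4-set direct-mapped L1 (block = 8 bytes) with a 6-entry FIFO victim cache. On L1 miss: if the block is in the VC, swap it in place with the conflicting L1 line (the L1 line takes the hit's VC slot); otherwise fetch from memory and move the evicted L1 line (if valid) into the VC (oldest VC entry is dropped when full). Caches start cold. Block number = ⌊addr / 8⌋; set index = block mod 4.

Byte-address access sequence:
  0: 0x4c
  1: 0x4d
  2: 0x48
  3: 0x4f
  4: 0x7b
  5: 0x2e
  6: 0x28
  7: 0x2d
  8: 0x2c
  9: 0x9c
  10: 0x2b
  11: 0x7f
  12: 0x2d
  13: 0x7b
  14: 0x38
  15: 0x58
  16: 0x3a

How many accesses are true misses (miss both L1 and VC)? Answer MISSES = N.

0: 0x4c (blk 9, set 1) → MISS  vc=[]
1: 0x4d (blk 9, set 1) → L1-HIT  vc=[]
2: 0x48 (blk 9, set 1) → L1-HIT  vc=[]
3: 0x4f (blk 9, set 1) → L1-HIT  vc=[]
4: 0x7b (blk 15, set 3) → MISS  vc=[]
5: 0x2e (blk 5, set 1) → MISS  vc=[9]
6: 0x28 (blk 5, set 1) → L1-HIT  vc=[9]
7: 0x2d (blk 5, set 1) → L1-HIT  vc=[9]
8: 0x2c (blk 5, set 1) → L1-HIT  vc=[9]
9: 0x9c (blk 19, set 3) → MISS  vc=[9, 15]
10: 0x2b (blk 5, set 1) → L1-HIT  vc=[9, 15]
11: 0x7f (blk 15, set 3) → VC-HIT  vc=[9, 19]
12: 0x2d (blk 5, set 1) → L1-HIT  vc=[9, 19]
13: 0x7b (blk 15, set 3) → L1-HIT  vc=[9, 19]
14: 0x38 (blk 7, set 3) → MISS  vc=[9, 19, 15]
15: 0x58 (blk 11, set 3) → MISS  vc=[9, 19, 15, 7]
16: 0x3a (blk 7, set 3) → VC-HIT  vc=[9, 19, 15, 11]

MISSES = 6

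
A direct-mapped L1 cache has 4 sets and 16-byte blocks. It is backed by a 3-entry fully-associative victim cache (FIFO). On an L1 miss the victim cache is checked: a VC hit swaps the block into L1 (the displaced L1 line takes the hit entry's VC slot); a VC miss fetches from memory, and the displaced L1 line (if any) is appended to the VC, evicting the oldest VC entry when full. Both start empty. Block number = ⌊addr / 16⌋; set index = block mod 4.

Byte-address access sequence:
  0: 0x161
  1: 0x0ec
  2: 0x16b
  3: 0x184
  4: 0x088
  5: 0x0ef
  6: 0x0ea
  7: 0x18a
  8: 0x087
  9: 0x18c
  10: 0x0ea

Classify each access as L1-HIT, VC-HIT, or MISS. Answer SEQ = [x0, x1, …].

SEQ = [MISS, MISS, VC-HIT, MISS, MISS, VC-HIT, L1-HIT, VC-HIT, VC-HIT, VC-HIT, L1-HIT]

  [0] addr=0x161 blk=22 s=2: MISS | VC []
  [1] addr=0xec blk=14 s=2: MISS | VC [22]
  [2] addr=0x16b blk=22 s=2: VC-HIT | VC [14]
  [3] addr=0x184 blk=24 s=0: MISS | VC [14]
  [4] addr=0x88 blk=8 s=0: MISS | VC [14, 24]
  [5] addr=0xef blk=14 s=2: VC-HIT | VC [22, 24]
  [6] addr=0xea blk=14 s=2: L1-HIT | VC [22, 24]
  [7] addr=0x18a blk=24 s=0: VC-HIT | VC [22, 8]
  [8] addr=0x87 blk=8 s=0: VC-HIT | VC [22, 24]
  [9] addr=0x18c blk=24 s=0: VC-HIT | VC [22, 8]
  [10] addr=0xea blk=14 s=2: L1-HIT | VC [22, 8]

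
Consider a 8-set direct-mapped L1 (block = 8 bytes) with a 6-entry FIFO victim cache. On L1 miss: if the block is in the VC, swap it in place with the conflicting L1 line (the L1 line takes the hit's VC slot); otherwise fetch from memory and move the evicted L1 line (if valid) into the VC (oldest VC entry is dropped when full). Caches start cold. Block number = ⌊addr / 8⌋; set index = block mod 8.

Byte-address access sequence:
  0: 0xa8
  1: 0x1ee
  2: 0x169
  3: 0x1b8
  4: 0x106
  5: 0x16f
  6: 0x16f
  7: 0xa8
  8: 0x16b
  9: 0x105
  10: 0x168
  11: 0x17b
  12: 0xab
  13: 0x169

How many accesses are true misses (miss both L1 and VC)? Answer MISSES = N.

MISSES = 6

0: 0xa8 (blk 21, set 5) → MISS  vc=[]
1: 0x1ee (blk 61, set 5) → MISS  vc=[21]
2: 0x169 (blk 45, set 5) → MISS  vc=[21, 61]
3: 0x1b8 (blk 55, set 7) → MISS  vc=[21, 61]
4: 0x106 (blk 32, set 0) → MISS  vc=[21, 61]
5: 0x16f (blk 45, set 5) → L1-HIT  vc=[21, 61]
6: 0x16f (blk 45, set 5) → L1-HIT  vc=[21, 61]
7: 0xa8 (blk 21, set 5) → VC-HIT  vc=[45, 61]
8: 0x16b (blk 45, set 5) → VC-HIT  vc=[21, 61]
9: 0x105 (blk 32, set 0) → L1-HIT  vc=[21, 61]
10: 0x168 (blk 45, set 5) → L1-HIT  vc=[21, 61]
11: 0x17b (blk 47, set 7) → MISS  vc=[21, 61, 55]
12: 0xab (blk 21, set 5) → VC-HIT  vc=[45, 61, 55]
13: 0x169 (blk 45, set 5) → VC-HIT  vc=[21, 61, 55]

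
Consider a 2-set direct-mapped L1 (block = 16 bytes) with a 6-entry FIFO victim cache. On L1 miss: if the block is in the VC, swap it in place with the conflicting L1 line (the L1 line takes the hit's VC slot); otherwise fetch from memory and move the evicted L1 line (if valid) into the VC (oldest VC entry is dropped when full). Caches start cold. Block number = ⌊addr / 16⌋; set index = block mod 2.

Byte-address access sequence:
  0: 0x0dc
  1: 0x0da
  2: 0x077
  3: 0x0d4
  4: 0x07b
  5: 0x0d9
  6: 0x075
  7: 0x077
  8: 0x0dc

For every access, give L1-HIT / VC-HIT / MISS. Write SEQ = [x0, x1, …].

0: 0xdc (blk 13, set 1) → MISS  vc=[]
1: 0xda (blk 13, set 1) → L1-HIT  vc=[]
2: 0x77 (blk 7, set 1) → MISS  vc=[13]
3: 0xd4 (blk 13, set 1) → VC-HIT  vc=[7]
4: 0x7b (blk 7, set 1) → VC-HIT  vc=[13]
5: 0xd9 (blk 13, set 1) → VC-HIT  vc=[7]
6: 0x75 (blk 7, set 1) → VC-HIT  vc=[13]
7: 0x77 (blk 7, set 1) → L1-HIT  vc=[13]
8: 0xdc (blk 13, set 1) → VC-HIT  vc=[7]

SEQ = [MISS, L1-HIT, MISS, VC-HIT, VC-HIT, VC-HIT, VC-HIT, L1-HIT, VC-HIT]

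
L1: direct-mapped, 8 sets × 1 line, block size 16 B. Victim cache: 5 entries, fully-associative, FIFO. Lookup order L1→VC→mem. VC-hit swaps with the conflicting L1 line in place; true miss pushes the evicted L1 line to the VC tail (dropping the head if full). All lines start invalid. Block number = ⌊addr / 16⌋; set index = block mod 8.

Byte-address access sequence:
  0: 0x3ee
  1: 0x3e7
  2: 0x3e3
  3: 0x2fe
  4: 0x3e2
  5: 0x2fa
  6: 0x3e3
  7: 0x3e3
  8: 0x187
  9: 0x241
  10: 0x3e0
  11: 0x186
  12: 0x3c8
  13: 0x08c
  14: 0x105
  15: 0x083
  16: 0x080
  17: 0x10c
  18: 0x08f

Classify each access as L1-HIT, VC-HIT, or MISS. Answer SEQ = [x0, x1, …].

#0 0x3ee→b62/s6 MISS; vc=[]
#1 0x3e7→b62/s6 L1-HIT; vc=[]
#2 0x3e3→b62/s6 L1-HIT; vc=[]
#3 0x2fe→b47/s7 MISS; vc=[]
#4 0x3e2→b62/s6 L1-HIT; vc=[]
#5 0x2fa→b47/s7 L1-HIT; vc=[]
#6 0x3e3→b62/s6 L1-HIT; vc=[]
#7 0x3e3→b62/s6 L1-HIT; vc=[]
#8 0x187→b24/s0 MISS; vc=[]
#9 0x241→b36/s4 MISS; vc=[]
#10 0x3e0→b62/s6 L1-HIT; vc=[]
#11 0x186→b24/s0 L1-HIT; vc=[]
#12 0x3c8→b60/s4 MISS; vc=[36]
#13 0x8c→b8/s0 MISS; vc=[36,24]
#14 0x105→b16/s0 MISS; vc=[36,24,8]
#15 0x83→b8/s0 VC-HIT; vc=[36,24,16]
#16 0x80→b8/s0 L1-HIT; vc=[36,24,16]
#17 0x10c→b16/s0 VC-HIT; vc=[36,24,8]
#18 0x8f→b8/s0 VC-HIT; vc=[36,24,16]

SEQ = [MISS, L1-HIT, L1-HIT, MISS, L1-HIT, L1-HIT, L1-HIT, L1-HIT, MISS, MISS, L1-HIT, L1-HIT, MISS, MISS, MISS, VC-HIT, L1-HIT, VC-HIT, VC-HIT]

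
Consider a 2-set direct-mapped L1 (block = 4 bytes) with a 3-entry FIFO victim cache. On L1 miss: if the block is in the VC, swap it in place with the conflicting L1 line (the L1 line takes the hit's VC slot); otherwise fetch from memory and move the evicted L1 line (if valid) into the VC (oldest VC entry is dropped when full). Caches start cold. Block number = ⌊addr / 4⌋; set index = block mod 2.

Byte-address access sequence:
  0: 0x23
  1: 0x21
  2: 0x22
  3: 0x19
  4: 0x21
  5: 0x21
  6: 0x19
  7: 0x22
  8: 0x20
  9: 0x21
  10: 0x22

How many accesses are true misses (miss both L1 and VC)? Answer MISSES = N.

#0 0x23→b8/s0 MISS; vc=[]
#1 0x21→b8/s0 L1-HIT; vc=[]
#2 0x22→b8/s0 L1-HIT; vc=[]
#3 0x19→b6/s0 MISS; vc=[8]
#4 0x21→b8/s0 VC-HIT; vc=[6]
#5 0x21→b8/s0 L1-HIT; vc=[6]
#6 0x19→b6/s0 VC-HIT; vc=[8]
#7 0x22→b8/s0 VC-HIT; vc=[6]
#8 0x20→b8/s0 L1-HIT; vc=[6]
#9 0x21→b8/s0 L1-HIT; vc=[6]
#10 0x22→b8/s0 L1-HIT; vc=[6]

MISSES = 2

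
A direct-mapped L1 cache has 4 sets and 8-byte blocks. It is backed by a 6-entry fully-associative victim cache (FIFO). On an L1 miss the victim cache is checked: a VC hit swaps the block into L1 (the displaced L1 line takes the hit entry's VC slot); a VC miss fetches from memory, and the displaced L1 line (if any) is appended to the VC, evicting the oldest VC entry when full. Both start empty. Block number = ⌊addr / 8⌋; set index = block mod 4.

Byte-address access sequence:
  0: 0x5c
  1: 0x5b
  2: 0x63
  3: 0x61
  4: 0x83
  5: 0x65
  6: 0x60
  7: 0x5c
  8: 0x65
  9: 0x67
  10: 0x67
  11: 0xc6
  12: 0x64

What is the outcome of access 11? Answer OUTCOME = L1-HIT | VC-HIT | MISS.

OUTCOME = MISS

  [0] addr=0x5c blk=11 s=3: MISS | VC []
  [1] addr=0x5b blk=11 s=3: L1-HIT | VC []
  [2] addr=0x63 blk=12 s=0: MISS | VC []
  [3] addr=0x61 blk=12 s=0: L1-HIT | VC []
  [4] addr=0x83 blk=16 s=0: MISS | VC [12]
  [5] addr=0x65 blk=12 s=0: VC-HIT | VC [16]
  [6] addr=0x60 blk=12 s=0: L1-HIT | VC [16]
  [7] addr=0x5c blk=11 s=3: L1-HIT | VC [16]
  [8] addr=0x65 blk=12 s=0: L1-HIT | VC [16]
  [9] addr=0x67 blk=12 s=0: L1-HIT | VC [16]
  [10] addr=0x67 blk=12 s=0: L1-HIT | VC [16]
  [11] addr=0xc6 blk=24 s=0: MISS | VC [16, 12]
  [12] addr=0x64 blk=12 s=0: VC-HIT | VC [16, 24]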